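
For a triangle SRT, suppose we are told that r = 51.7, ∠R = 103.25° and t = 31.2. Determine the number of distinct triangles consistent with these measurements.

1

t·sin R = 31.2·sin(103.25°) ≈ 30.37.
Since ∠R is not acute, a triangle exists only if r > t; here r > t, so there is exactly one triangle.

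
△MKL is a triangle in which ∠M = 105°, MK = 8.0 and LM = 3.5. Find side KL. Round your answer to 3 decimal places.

By the law of cosines, KL² = LM² + MK² − 2·LM·MK·cos M = 90.744, so KL ≈ 9.526.

9.526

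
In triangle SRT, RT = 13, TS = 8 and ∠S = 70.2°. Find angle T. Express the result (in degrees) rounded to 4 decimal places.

∠T ≈ 74.4195°

Law of sines: sin R = TS·sin S/RT ≈ 0.57900.
Since RT ≥ TS, only the acute value applies: ∠R ≈ 35.38°.
Then ∠T = 180° − ∠S − ∠R ≈ 74.42°.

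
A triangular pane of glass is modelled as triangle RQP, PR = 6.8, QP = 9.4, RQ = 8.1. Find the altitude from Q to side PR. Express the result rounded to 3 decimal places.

Semiperimeter s = (9.4 + 6.8 + 8.1)/2 = 12.15.
Heron's formula: area = √(12.15·2.75·5.35·4.05) ≈ 26.907.
The altitude from Q has length 2·area/PR ≈ 7.9137.

h_Q ≈ 7.914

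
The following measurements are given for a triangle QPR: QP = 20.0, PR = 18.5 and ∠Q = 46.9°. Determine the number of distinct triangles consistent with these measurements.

QP·sin Q = 20.0·sin(46.9°) ≈ 14.6.
Since QP sin Q < PR < QP (14.6 < 18.5 < 20.0), two triangles exist.

2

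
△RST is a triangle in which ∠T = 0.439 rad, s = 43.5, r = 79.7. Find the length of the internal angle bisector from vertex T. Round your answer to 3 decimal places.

t_T ≈ 54.931

By the law of cosines, t² = r² + s² − 2·r·s·cos T = 1967.9, so t ≈ 44.361.
The bisector from T has length 2·r·s·cos(∠T/2)/(r+s) ≈ 54.931.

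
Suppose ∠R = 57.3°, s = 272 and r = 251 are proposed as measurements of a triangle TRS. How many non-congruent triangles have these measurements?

s·sin R = 272·sin(57.3°) ≈ 228.9.
Since s sin R < r < s (228.9 < 251 < 272), two triangles exist.

2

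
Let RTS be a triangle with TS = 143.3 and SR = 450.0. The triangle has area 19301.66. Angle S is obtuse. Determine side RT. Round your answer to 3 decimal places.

From area = ½·TS·SR·sin S, we get sin S = 2·area/(TS·SR) ≈ 0.59864.
Taking the obtuse solution, ∠S ≈ 143.23°.
Law of cosines then gives RT ≈ 571.26.

571.264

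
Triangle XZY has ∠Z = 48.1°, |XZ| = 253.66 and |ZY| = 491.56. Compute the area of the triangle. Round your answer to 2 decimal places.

Area = ½·|XZ|·|ZY|·sin Z ≈ 46404.

area ≈ 46403.77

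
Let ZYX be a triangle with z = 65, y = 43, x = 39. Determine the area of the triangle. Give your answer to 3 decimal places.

810.798

Semiperimeter s = (65 + 43 + 39)/2 = 73.5.
Heron's formula: area = √(73.5·8.5·30.5·34.5) ≈ 810.8.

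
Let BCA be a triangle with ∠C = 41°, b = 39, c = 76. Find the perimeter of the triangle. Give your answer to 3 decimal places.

perimeter ≈ 215.997

Law of sines: sin B = b·sin C/c ≈ 0.33666.
Since c ≥ b, only the acute value applies: ∠B ≈ 19.67°.
Then ∠A = 180° − ∠C − ∠B ≈ 119.33°.
Law of sines gives a = c·sin A/sin C ≈ 101.
Semiperimeter s = (39+76+101)/2 = 108.
Perimeter = 39 + 76 + 101 = 216.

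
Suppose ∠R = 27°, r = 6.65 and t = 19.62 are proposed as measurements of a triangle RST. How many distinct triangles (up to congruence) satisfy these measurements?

0

t·sin R = 19.62·sin(27°) ≈ 8.907.
Since r = 6.65 < 8.907 = t sin R, no triangle exists.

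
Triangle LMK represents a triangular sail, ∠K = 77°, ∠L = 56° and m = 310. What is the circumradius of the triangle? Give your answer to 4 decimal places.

R ≈ 211.9358

The third angle is ∠M = 180° − ∠K − ∠L = 47.00°.
Law of sines: l = m·sin L/sin M ≈ 351.41.
Law of sines: k = m·sin K/sin M ≈ 413.01.
Circumradius = m/(2 sin M) ≈ 211.94.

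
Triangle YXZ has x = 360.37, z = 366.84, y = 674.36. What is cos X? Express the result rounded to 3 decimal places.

cos X ≈ 0.929

By the law of cosines, cos X = (z² + y² − x²) / (2·z·y) ≈ 0.92866, so ∠X ≈ 0.380 rad.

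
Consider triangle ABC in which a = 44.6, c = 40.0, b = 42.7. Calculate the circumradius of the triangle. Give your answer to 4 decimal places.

By the law of cosines, cos A = (b² + c² − a²) / (2·b·c) ≈ 0.41983, so ∠A ≈ 65.18°.
Circumradius = a/(2 sin A) ≈ 24.57.

24.5702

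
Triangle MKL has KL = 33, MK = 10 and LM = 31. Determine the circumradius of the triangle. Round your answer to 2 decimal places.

By the law of cosines, cos M = (LM² + MK² − KL²) / (2·LM·MK) ≈ -0.04516, so ∠M ≈ 92.59°.
Circumradius = KL/(2 sin M) ≈ 16.517.

16.52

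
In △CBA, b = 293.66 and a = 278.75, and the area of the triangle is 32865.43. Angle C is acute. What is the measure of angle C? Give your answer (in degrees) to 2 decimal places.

From area = ½·b·a·sin C, we get sin C = 2·area/(b·a) ≈ 0.80299.
Taking the acute solution, ∠C ≈ 53.42°.

53.42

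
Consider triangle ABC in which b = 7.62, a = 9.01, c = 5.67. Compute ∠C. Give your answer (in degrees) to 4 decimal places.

By the law of cosines, cos C = (a² + b² − c²) / (2·a·b) ≈ 0.77994, so ∠C ≈ 38.74°.

38.7448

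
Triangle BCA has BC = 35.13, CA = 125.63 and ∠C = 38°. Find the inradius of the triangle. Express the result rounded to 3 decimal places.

By the law of cosines, AB² = BC² + CA² − 2·BC·CA·cos C = 10061, so AB ≈ 100.31.
Area = ½·BC·CA·sin C ≈ 1358.6.
Semiperimeter s = (125.63+100.31+35.13)/2 = 130.53.
Inradius = area/s = 1358.6/130.53 ≈ 10.408.

10.408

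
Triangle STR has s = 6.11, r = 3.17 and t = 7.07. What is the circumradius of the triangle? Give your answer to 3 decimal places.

3.543

By the law of cosines, cos S = (t² + r² − s²) / (2·t·r) ≈ 0.50647, so ∠S ≈ 59.57°.
Circumradius = s/(2 sin S) ≈ 3.543.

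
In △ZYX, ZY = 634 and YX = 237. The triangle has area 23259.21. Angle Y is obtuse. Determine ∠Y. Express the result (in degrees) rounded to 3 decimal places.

From area = ½·ZY·YX·sin Y, we get sin Y = 2·area/(ZY·YX) ≈ 0.30959.
Taking the obtuse solution, ∠Y ≈ 161.97°.

161.965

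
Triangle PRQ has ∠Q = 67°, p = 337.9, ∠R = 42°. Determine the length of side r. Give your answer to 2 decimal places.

239.13

The third angle is ∠P = 180° − ∠R − ∠Q = 71.00°.
Law of sines: r = p·sin R/sin P ≈ 239.13.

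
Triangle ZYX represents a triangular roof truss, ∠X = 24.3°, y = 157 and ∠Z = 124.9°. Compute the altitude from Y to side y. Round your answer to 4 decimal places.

h_Y ≈ 103.4839

The third angle is ∠Y = 180° − ∠X − ∠Z = 30.80°.
Law of sines: z = y·sin Z/sin Y ≈ 251.47.
Law of sines: x = y·sin X/sin Y ≈ 126.18.
Area = ½·y·z·sin X ≈ 8123.5.
The altitude from Y has length 2·area/y ≈ 103.48.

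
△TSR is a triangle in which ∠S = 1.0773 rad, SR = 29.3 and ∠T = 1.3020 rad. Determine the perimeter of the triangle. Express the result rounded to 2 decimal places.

The third angle is ∠R = π − ∠T − ∠S = 0.7623 rad.
Law of sines: RT = SR·sin S/sin T ≈ 26.765.
Law of sines: TS = SR·sin R/sin T ≈ 20.988.
Semiperimeter s = (29.3+26.765+20.988)/2 = 38.526.
Perimeter = 29.3 + 26.765 + 20.988 = 77.053.

77.05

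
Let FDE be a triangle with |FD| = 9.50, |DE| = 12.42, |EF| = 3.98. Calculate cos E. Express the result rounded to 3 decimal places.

By the law of cosines, cos E = (|DE|² + |EF|² − |FD|²) / (2·|DE|·|EF|) ≈ 0.80765, so ∠E ≈ 36.13°.

cos E ≈ 0.808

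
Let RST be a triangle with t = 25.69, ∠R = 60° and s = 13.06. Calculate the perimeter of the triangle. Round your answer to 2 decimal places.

By the law of cosines, r² = s² + t² − 2·s·t·cos R = 495.03, so r ≈ 22.249.
Semiperimeter p = (22.249+13.06+25.69)/2 = 30.5.
Perimeter = 22.249 + 13.06 + 25.69 = 60.999.

61.00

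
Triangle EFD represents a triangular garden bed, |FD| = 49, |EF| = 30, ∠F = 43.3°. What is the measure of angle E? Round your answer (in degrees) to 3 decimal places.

By the law of cosines, |DE|² = |EF|² + |FD|² − 2·|EF|·|FD|·cos F = 1161.3, so |DE| ≈ 34.079.
Law of cosines again: cos E = (|DE|² + |EF|² − |FD|²)/(2·|DE|·|EF|) ≈ -0.16611, so ∠E ≈ 99.56°.

99.562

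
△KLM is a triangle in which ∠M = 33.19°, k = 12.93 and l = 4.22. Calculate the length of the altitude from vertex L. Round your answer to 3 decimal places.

7.078

By the law of cosines, m² = k² + l² − 2·k·l·cos M = 93.667, so m ≈ 9.6782.
Area = ½·k·l·sin M ≈ 14.935.
The altitude from L has length 2·area/l ≈ 7.0781.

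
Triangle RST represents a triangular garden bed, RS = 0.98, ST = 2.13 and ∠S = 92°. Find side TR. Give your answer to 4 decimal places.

2.3755

By the law of cosines, TR² = RS² + ST² − 2·RS·ST·cos S = 5.643, so TR ≈ 2.3755.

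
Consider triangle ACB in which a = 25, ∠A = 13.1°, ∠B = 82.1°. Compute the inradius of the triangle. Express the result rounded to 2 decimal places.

11.14

The third angle is ∠C = 180° − ∠B − ∠A = 84.80°.
Law of sines: c = a·sin C/sin A ≈ 109.85.
Law of sines: b = a·sin B/sin A ≈ 109.25.
Area = ½·a·c·sin B ≈ 1360.1.
Semiperimeter s = (25+109.85+109.25)/2 = 122.05.
Inradius = area/s = 1360.1/122.05 ≈ 11.143.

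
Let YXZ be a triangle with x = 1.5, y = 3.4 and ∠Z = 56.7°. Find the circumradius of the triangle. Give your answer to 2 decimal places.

1.71

By the law of cosines, z² = y² + x² − 2·y·x·cos Z = 8.21, so z ≈ 2.8653.
Area = ½·y·x·sin Z ≈ 2.1313.
Circumradius = z/(2 sin Z) ≈ 1.7141.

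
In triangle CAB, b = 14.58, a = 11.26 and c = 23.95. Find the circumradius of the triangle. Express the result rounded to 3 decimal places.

By the law of cosines, cos C = (a² + b² − c²) / (2·a·b) ≈ -0.71340, so ∠C ≈ 135.51°.
Circumradius = c/(2 sin C) ≈ 17.089.

R ≈ 17.089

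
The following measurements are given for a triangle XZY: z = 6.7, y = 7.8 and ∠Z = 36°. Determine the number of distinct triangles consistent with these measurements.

y·sin Z = 7.8·sin(36°) ≈ 4.585.
Since y sin Z < z < y (4.585 < 6.7 < 7.8), two triangles exist.

2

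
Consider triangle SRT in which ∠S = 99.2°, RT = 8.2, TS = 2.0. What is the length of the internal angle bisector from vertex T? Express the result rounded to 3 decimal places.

2.684

Law of sines: sin R = TS·sin S/RT ≈ 0.24076.
Since RT ≥ TS, only the acute value applies: ∠R ≈ 13.93°.
Then ∠T = 180° − ∠S − ∠R ≈ 66.87°.
Law of sines gives SR = RT·sin T/sin S ≈ 7.639.
The bisector from T has length 2·RT·TS·cos(∠T/2)/(RT+TS) ≈ 2.6836.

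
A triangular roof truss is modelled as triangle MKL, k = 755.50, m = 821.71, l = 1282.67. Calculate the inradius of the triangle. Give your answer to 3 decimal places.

205.544

Semiperimeter s = (821.71 + 755.5 + 1282.7)/2 = 1429.9.
Heron's formula: area = √(1429.9·608.23·674.44·147.27) ≈ 2.9391e+05.
Inradius = area/s = 2.9391e+05/1429.9 ≈ 205.54.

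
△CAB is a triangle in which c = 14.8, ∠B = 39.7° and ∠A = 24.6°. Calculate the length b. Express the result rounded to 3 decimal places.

The third angle is ∠C = 180° − ∠A − ∠B = 115.70°.
Law of sines: b = c·sin B/sin C ≈ 10.492.

10.492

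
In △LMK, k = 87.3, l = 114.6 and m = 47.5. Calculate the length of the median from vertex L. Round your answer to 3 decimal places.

Median from L: ½√(2·m² + 2·k² − l²) ≈ 40.688.

m_L ≈ 40.688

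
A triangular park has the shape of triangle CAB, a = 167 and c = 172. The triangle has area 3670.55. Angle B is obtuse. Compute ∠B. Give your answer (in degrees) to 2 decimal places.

165.19

From area = ½·c·a·sin B, we get sin B = 2·area/(c·a) ≈ 0.25557.
Taking the obtuse solution, ∠B ≈ 165.19°.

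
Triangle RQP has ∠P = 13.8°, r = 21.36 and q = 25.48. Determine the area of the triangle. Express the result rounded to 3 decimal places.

area ≈ 64.911

Area = ½·r·q·sin P ≈ 64.911.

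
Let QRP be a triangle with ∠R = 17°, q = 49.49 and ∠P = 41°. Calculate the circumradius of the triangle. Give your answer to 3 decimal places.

The third angle is ∠Q = 180° − ∠R − ∠P = 122.00°.
Law of sines: r = q·sin R/sin Q ≈ 17.062.
Law of sines: p = q·sin P/sin Q ≈ 38.286.
Circumradius = q/(2 sin Q) ≈ 29.179.

29.179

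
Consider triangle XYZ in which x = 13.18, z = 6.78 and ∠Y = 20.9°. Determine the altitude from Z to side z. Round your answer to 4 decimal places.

By the law of cosines, y² = z² + x² − 2·z·x·cos Y = 52.719, so y ≈ 7.2608.
Area = ½·z·x·sin Y ≈ 15.939.
The altitude from Z has length 2·area/z ≈ 4.7018.

h_Z ≈ 4.7018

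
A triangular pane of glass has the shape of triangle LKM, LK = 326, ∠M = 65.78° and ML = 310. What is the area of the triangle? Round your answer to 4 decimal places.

Law of sines: sin K = ML·sin M/LK ≈ 0.86722.
Since LK ≥ ML, only the acute value applies: ∠K ≈ 60.14°.
Then ∠L = 180° − ∠M − ∠K ≈ 54.08°.
Law of sines gives KM = LK·sin L/sin M ≈ 289.5.
Area = ½·LK·ML·sin L ≈ 40923.

area ≈ 40922.6773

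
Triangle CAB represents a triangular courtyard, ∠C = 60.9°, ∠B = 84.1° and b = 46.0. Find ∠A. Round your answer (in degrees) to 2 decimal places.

35.00

The third angle is ∠A = 180° − ∠B − ∠C = 35.00°.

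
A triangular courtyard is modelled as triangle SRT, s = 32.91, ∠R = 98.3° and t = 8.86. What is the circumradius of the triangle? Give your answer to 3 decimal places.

By the law of cosines, r² = t² + s² − 2·t·s·cos R = 1245.8, so r ≈ 35.295.
Area = ½·t·s·sin R ≈ 144.26.
Circumradius = r/(2 sin R) ≈ 17.834.

17.834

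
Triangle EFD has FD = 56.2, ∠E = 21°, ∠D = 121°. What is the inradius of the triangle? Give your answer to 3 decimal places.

The third angle is ∠F = 180° − ∠D − ∠E = 38.00°.
Law of sines: DE = FD·sin F/sin E ≈ 96.549.
Law of sines: EF = FD·sin D/sin E ≈ 134.42.
Area = ½·FD·DE·sin D ≈ 2325.5.
Semiperimeter s = (56.2+96.549+134.42)/2 = 143.59.
Inradius = area/s = 2325.5/143.59 ≈ 16.196.

r ≈ 16.196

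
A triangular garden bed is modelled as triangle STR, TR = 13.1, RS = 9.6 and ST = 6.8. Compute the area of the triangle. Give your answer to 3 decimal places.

Semiperimeter s = (13.1 + 9.6 + 6.8)/2 = 14.75.
Heron's formula: area = √(14.75·1.65·5.15·7.95) ≈ 31.566.

area ≈ 31.566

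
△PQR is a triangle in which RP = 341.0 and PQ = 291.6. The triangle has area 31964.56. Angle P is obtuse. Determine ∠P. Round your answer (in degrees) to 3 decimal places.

From area = ½·RP·PQ·sin P, we get sin P = 2·area/(RP·PQ) ≈ 0.64292.
Taking the obtuse solution, ∠P ≈ 139.99°.

∠P ≈ 139.990°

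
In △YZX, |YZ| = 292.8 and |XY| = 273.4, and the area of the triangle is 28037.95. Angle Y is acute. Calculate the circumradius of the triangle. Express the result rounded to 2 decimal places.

From area = ½·|XY|·|YZ|·sin Y, we get sin Y = 2·area/(|XY|·|YZ|) ≈ 0.70050.
Taking the acute solution, ∠Y ≈ 44.47°.
Law of cosines then gives |ZX| ≈ 214.99.
Circumradius = |ZX|/(2 sin Y) ≈ 153.46.

153.46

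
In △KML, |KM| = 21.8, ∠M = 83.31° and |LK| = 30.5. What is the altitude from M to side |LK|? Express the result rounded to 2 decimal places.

17.05

Law of sines: sin L = |KM|·sin M/|LK| ≈ 0.70989.
Since |LK| ≥ |KM|, only the acute value applies: ∠L ≈ 45.23°.
Then ∠K = 180° − ∠M − ∠L ≈ 51.46°.
Law of sines gives |ML| = |LK|·sin K/sin M ≈ 24.021.
Area = ½·|LK|·|KM|·sin K ≈ 260.05.
The altitude from M has length 2·area/|LK| ≈ 17.052.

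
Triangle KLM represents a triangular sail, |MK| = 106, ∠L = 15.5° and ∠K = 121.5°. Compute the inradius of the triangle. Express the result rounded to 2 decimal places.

The third angle is ∠M = 180° − ∠K − ∠L = 43.00°.
Law of sines: |LM| = |MK|·sin K/sin L ≈ 338.2.
Law of sines: |KL| = |MK|·sin M/sin L ≈ 270.51.
Area = ½·|MK|·|LM|·sin M ≈ 12225.
Semiperimeter s = (338.2+106+270.51)/2 = 357.36.
Inradius = area/s = 12225/357.36 ≈ 34.208.

34.21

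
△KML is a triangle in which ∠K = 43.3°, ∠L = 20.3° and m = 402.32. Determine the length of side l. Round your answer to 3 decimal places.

155.830

The third angle is ∠M = 180° − ∠L − ∠K = 116.40°.
Law of sines: l = m·sin L/sin M ≈ 155.83.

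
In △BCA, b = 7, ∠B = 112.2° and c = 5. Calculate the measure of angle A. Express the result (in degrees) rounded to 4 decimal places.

Law of sines: sin C = c·sin B/b ≈ 0.66134.
Since b ≥ c, only the acute value applies: ∠C ≈ 41.40°.
Then ∠A = 180° − ∠B − ∠C ≈ 26.40°.

∠A ≈ 26.3981°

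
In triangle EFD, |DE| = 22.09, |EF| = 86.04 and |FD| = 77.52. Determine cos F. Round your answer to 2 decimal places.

0.97

By the law of cosines, cos F = (|EF|² + |FD|² − |DE|²) / (2·|EF|·|FD|) ≈ 0.96886, so ∠F ≈ 0.250 rad.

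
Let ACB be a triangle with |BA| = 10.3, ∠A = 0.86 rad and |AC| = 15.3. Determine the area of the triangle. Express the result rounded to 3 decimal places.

59.714

Area = ½·|BA|·|AC|·sin A ≈ 59.714.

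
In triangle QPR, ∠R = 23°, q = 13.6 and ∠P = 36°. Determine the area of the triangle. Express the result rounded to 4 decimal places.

The third angle is ∠Q = 180° − ∠P − ∠R = 121.00°.
Law of sines: p = q·sin P/sin Q ≈ 9.3259.
Law of sines: r = q·sin R/sin Q ≈ 6.1994.
Area = ½·q·p·sin R ≈ 24.779.

24.7787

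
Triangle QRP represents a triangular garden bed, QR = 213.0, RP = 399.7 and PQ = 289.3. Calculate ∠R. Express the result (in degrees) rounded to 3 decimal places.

By the law of cosines, cos R = (QR² + RP² − PQ²) / (2·QR·RP) ≈ 0.71318, so ∠R ≈ 44.51°.

44.506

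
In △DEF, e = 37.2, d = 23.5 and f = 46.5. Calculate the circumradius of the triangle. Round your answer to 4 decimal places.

By the law of cosines, cos D = (e² + f² − d²) / (2·e·f) ≈ 0.86537, so ∠D ≈ 30.07°.
Circumradius = d/(2 sin D) ≈ 23.447.

R ≈ 23.4470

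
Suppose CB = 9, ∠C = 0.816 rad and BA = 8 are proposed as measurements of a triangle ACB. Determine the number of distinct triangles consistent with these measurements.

2

CB·sin C = 9·sin(0.816 rad) ≈ 6.556.
Since CB sin C < BA < CB (6.556 < 8 < 9), two triangles exist.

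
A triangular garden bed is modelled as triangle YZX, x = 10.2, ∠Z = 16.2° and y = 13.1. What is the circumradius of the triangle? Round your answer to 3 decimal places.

R ≈ 7.816

By the law of cosines, z² = x² + y² − 2·x·y·cos Z = 19.021, so z ≈ 4.3613.
Area = ½·x·y·sin Z ≈ 18.639.
Circumradius = z/(2 sin Z) ≈ 7.8162.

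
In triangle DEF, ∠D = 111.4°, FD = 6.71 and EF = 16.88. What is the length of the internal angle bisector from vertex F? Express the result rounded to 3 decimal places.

Law of sines: sin E = FD·sin D/EF ≈ 0.37011.
Since EF ≥ FD, only the acute value applies: ∠E ≈ 21.72°.
Then ∠F = 180° − ∠D − ∠E ≈ 46.88°.
Law of sines gives DE = EF·sin F/sin D ≈ 13.233.
The bisector from F has length 2·EF·FD·cos(∠F/2)/(EF+FD) ≈ 8.8104.

8.810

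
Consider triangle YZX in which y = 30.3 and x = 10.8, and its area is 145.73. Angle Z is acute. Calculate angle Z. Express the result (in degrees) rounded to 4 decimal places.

From area = ½·x·y·sin Z, we get sin Z = 2·area/(x·y) ≈ 0.89066.
Taking the acute solution, ∠Z ≈ 62.96°.

62.9565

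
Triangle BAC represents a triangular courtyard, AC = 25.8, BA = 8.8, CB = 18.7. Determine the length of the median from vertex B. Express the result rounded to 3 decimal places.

m_B ≈ 6.867

Median from B: ½√(2·CB² + 2·BA² − AC²) ≈ 6.8669.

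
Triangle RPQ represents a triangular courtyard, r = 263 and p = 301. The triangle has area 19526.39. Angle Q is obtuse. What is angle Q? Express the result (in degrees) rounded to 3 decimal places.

From area = ½·r·p·sin Q, we get sin Q = 2·area/(r·p) ≈ 0.49332.
Taking the obtuse solution, ∠Q ≈ 150.44°.

150.441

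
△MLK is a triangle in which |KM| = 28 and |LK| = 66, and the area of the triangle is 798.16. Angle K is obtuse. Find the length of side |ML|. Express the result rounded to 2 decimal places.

From area = ½·|LK|·|KM|·sin K, we get sin K = 2·area/(|LK|·|KM|) ≈ 0.86381.
Taking the obtuse solution, ∠K ≈ 120.25°.
Law of cosines then gives |ML| ≈ 83.679.

83.68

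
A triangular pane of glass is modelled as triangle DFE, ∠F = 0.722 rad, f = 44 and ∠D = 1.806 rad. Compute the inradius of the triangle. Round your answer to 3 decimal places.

r ≈ 11.153

The third angle is ∠E = π − ∠D − ∠F = 0.614 rad.
Law of sines: d = f·sin D/sin F ≈ 64.744.
Law of sines: e = f·sin E/sin F ≈ 38.336.
Area = ½·f·d·sin E ≈ 820.16.
Semiperimeter s = (64.744+44+38.336)/2 = 73.54.
Inradius = area/s = 820.16/73.54 ≈ 11.153.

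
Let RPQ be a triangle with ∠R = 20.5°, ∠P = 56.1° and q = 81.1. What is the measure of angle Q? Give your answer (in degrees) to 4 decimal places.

The third angle is ∠Q = 180° − ∠R − ∠P = 103.40°.

∠Q ≈ 103.4000°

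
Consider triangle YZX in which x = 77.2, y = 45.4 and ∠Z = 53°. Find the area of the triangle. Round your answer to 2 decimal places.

Area = ½·x·y·sin Z ≈ 1399.6.

area ≈ 1399.56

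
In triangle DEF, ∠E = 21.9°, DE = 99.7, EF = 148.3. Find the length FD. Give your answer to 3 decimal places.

By the law of cosines, FD² = DE² + EF² − 2·DE·EF·cos E = 4495.9, so FD ≈ 67.052.

67.052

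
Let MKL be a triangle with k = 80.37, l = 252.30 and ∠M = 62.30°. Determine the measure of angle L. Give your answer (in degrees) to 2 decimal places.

By the law of cosines, m² = k² + l² − 2·k·l·cos M = 51263, so m ≈ 226.41.
Law of cosines again: cos L = (m² + k² − l²)/(2·m·k) ≈ -0.16302, so ∠L ≈ 99.38°.

∠L ≈ 99.38°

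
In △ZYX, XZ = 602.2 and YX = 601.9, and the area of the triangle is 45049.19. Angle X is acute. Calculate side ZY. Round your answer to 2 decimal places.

150.84

From area = ½·YX·XZ·sin X, we get sin X = 2·area/(YX·XZ) ≈ 0.24857.
Taking the acute solution, ∠X ≈ 14.39°.
Law of cosines then gives ZY ≈ 150.84.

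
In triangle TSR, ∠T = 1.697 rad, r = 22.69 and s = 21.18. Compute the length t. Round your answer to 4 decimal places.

32.9303

By the law of cosines, t² = s² + r² − 2·s·r·cos T = 1084.4, so t ≈ 32.93.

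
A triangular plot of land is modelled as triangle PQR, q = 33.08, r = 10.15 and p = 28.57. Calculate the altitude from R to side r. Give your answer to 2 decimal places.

h_R ≈ 27.24

Semiperimeter s = (28.57 + 33.08 + 10.15)/2 = 35.9.
Heron's formula: area = √(35.9·7.33·2.82·25.75) ≈ 138.23.
The altitude from R has length 2·area/r ≈ 27.238.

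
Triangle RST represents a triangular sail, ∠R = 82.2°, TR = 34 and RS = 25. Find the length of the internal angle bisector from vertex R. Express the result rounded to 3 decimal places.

By the law of cosines, ST² = TR² + RS² − 2·TR·RS·cos R = 1550.3, so ST ≈ 39.374.
The bisector from R has length 2·TR·RS·cos(∠R/2)/(TR+RS) ≈ 21.713.

t_R ≈ 21.713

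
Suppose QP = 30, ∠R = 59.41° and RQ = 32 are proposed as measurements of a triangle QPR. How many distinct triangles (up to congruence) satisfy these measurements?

RQ·sin R = 32·sin(59.41°) ≈ 27.55.
Since RQ sin R < QP < RQ (27.55 < 30 < 32), two triangles exist.

2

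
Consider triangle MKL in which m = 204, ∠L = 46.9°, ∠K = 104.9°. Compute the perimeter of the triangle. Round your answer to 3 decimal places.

perimeter ≈ 936.395

The third angle is ∠M = 180° − ∠K − ∠L = 28.20°.
Law of sines: k = m·sin K/sin M ≈ 417.18.
Law of sines: l = m·sin L/sin M ≈ 315.21.
Semiperimeter s = (204+417.18+315.21)/2 = 468.2.
Perimeter = 204 + 417.18 + 315.21 = 936.4.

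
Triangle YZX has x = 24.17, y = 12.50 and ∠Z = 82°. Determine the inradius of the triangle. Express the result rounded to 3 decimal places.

By the law of cosines, z² = x² + y² − 2·x·y·cos Z = 656.34, so z ≈ 25.619.
Area = ½·x·y·sin Z ≈ 149.59.
Semiperimeter s = (12.5+25.619+24.17)/2 = 31.145.
Inradius = area/s = 149.59/31.145 ≈ 4.8032.

r ≈ 4.803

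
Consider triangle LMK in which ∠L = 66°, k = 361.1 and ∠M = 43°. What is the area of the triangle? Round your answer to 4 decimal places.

The third angle is ∠K = 180° − ∠L − ∠M = 71.00°.
Law of sines: l = k·sin L/sin K ≈ 348.89.
Law of sines: m = k·sin M/sin K ≈ 260.46.
Area = ½·k·l·sin M ≈ 42960.

area ≈ 42960.4091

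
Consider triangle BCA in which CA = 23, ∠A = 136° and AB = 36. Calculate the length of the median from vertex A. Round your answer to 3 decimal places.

By the law of cosines, BC² = CA² + AB² − 2·CA·AB·cos A = 3016.2, so BC ≈ 54.92.
Median from A: ½√(2·CA² + 2·AB² − BC²) ≈ 12.587.

12.587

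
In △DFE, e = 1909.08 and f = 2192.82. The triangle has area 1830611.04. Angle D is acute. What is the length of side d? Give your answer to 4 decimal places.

From area = ½·f·e·sin D, we get sin D = 2·area/(f·e) ≈ 0.87458.
Taking the acute solution, ∠D ≈ 1.065 rad.
Law of cosines then gives d ≈ 2096.

2096.0300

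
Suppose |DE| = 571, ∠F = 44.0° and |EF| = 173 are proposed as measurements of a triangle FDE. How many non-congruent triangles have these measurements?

|EF|·sin F = 173·sin(44.0°) ≈ 120.2.
Since |DE| ≥ |EF|, exactly one triangle exists.

1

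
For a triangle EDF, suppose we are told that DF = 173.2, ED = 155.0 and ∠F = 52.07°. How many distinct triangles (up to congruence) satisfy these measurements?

2

DF·sin F = 173.2·sin(52.07°) ≈ 136.6.
Since DF sin F < ED < DF (136.6 < 155.0 < 173.2), two triangles exist.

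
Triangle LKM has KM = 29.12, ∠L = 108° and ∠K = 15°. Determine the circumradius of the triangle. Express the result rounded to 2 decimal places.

R ≈ 15.31

The third angle is ∠M = 180° − ∠L − ∠K = 57.00°.
Law of sines: ML = KM·sin K/sin L ≈ 7.9247.
Law of sines: LK = KM·sin M/sin L ≈ 25.679.
Circumradius = KM/(2 sin L) ≈ 15.309.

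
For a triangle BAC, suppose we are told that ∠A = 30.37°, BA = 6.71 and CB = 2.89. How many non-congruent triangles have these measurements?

0

BA·sin A = 6.71·sin(30.37°) ≈ 3.392.
Since CB = 2.89 < 3.392 = BA sin A, no triangle exists.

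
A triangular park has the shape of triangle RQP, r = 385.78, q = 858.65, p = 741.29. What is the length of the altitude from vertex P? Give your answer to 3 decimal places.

h_P ≈ 384.885

Semiperimeter s = (385.78 + 858.65 + 741.29)/2 = 992.86.
Heron's formula: area = √(992.86·607.08·134.21·251.57) ≈ 1.4266e+05.
The altitude from P has length 2·area/p ≈ 384.88.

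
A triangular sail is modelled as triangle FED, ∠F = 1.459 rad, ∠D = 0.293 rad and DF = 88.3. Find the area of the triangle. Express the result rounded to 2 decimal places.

1137.57

The third angle is ∠E = π − ∠D − ∠F = 1.390 rad.
Law of sines: ED = DF·sin F/sin E ≈ 89.209.
Law of sines: FE = DF·sin D/sin E ≈ 25.928.
Area = ½·DF·ED·sin D ≈ 1137.6.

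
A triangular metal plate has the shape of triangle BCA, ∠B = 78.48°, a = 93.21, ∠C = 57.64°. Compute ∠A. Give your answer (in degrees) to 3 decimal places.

The third angle is ∠A = 180° − ∠B − ∠C = 43.88°.

∠A ≈ 43.880°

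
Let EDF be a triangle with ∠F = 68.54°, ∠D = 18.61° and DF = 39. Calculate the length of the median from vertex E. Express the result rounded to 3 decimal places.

The third angle is ∠E = 180° − ∠D − ∠F = 92.85°.
Law of sines: FE = DF·sin D/sin E ≈ 12.461.
Law of sines: ED = DF·sin F/sin E ≈ 36.341.
Median from E: ½√(2·FE² + 2·ED² − DF²) ≈ 18.914.

m_E ≈ 18.914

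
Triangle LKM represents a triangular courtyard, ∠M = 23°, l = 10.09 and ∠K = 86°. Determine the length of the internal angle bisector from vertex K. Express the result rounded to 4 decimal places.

t_K ≈ 4.3156

The third angle is ∠L = 180° − ∠K − ∠M = 71.00°.
Law of sines: k = l·sin K/sin L ≈ 10.645.
Law of sines: m = l·sin M/sin L ≈ 4.1696.
The bisector from K has length 2·m·l·cos(∠K/2)/(m+l) ≈ 4.3156.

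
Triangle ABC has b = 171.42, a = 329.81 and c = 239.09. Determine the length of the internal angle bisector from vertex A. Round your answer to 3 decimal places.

120.541

By the law of cosines, cos A = (b² + c² − a²) / (2·b·c) ≈ -0.27115, so ∠A ≈ 105.73°.
The bisector from A has length 2·b·c·cos(∠A/2)/(b+c) ≈ 120.54.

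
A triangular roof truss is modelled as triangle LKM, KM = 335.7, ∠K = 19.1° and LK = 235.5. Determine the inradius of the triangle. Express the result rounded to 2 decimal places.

r ≈ 36.53

By the law of cosines, ML² = LK² + KM² − 2·LK·KM·cos K = 18744, so ML ≈ 136.91.
Area = ½·LK·KM·sin K ≈ 12934.
Semiperimeter s = (335.7+136.91+235.5)/2 = 354.06.
Inradius = area/s = 12934/354.06 ≈ 36.532.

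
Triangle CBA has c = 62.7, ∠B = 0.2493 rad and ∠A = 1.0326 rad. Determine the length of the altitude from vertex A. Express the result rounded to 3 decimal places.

The third angle is ∠C = π − ∠B − ∠A = 1.8597 rad.
Law of sines: b = c·sin B/sin C ≈ 16.138.
Law of sines: a = c·sin A/sin C ≈ 56.164.
Area = ½·c·b·sin A ≈ 434.42.
The altitude from A has length 2·area/a ≈ 15.47.

h_A ≈ 15.470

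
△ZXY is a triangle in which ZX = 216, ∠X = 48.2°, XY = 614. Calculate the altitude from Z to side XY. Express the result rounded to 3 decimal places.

h_Z ≈ 161.023

By the law of cosines, YZ² = ZX² + XY² − 2·ZX·XY·cos X = 2.4686e+05, so YZ ≈ 496.85.
Area = ½·ZX·XY·sin X ≈ 49434.
The altitude from Z has length 2·area/XY ≈ 161.02.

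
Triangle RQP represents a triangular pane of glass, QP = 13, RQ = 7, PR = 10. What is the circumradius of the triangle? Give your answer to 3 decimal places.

By the law of cosines, cos R = (PR² + RQ² − QP²) / (2·PR·RQ) ≈ -0.14286, so ∠R ≈ 98.21°.
Circumradius = QP/(2 sin R) ≈ 6.5674.

6.567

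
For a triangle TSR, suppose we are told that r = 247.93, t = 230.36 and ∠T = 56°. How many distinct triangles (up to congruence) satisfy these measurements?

r·sin T = 247.93·sin(56°) ≈ 205.5.
Since r sin T < t < r (205.5 < 230.36 < 247.93), two triangles exist.

2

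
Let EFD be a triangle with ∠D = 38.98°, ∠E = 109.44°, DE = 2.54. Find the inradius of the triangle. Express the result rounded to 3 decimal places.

r ≈ 0.719

The third angle is ∠F = 180° − ∠D − ∠E = 31.58°.
Law of sines: FD = DE·sin E/sin F ≈ 4.5737.
Law of sines: EF = DE·sin D/sin F ≈ 3.051.
Area = ½·DE·FD·sin D ≈ 3.6539.
Semiperimeter s = (4.5737+2.54+3.051)/2 = 5.0824.
Inradius = area/s = 3.6539/5.0824 ≈ 0.71894.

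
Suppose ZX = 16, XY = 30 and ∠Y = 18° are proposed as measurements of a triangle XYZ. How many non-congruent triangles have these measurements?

2

XY·sin Y = 30·sin(18°) ≈ 9.271.
Since XY sin Y < ZX < XY (9.271 < 16 < 30), two triangles exist.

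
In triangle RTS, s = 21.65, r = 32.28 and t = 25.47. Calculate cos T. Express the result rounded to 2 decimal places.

cos T ≈ 0.62

By the law of cosines, cos T = (s² + r² − t²) / (2·s·r) ≈ 0.61672, so ∠T ≈ 51.92°.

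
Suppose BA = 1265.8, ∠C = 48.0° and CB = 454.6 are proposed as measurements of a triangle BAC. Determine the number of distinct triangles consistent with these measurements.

CB·sin C = 454.6·sin(48.0°) ≈ 337.8.
Since BA ≥ CB, exactly one triangle exists.

1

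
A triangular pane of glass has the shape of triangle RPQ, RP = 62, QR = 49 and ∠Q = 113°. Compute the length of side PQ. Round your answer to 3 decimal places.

23.393

Law of sines: sin P = QR·sin Q/RP ≈ 0.72750.
Since RP ≥ QR, only the acute value applies: ∠P ≈ 46.68°.
Then ∠R = 180° − ∠Q − ∠P ≈ 20.32°.
Law of sines gives PQ = RP·sin R/sin Q ≈ 23.393.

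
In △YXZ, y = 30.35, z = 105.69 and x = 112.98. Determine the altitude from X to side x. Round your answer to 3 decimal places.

h_X ≈ 28.235

Semiperimeter s = (30.35 + 112.98 + 105.69)/2 = 124.51.
Heron's formula: area = √(124.51·94.16·11.53·18.82) ≈ 1595.
The altitude from X has length 2·area/x ≈ 28.235.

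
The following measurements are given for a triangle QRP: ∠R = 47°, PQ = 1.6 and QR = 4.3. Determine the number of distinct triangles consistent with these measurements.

0

QR·sin R = 4.3·sin(47°) ≈ 3.145.
Since PQ = 1.6 < 3.145 = QR sin R, no triangle exists.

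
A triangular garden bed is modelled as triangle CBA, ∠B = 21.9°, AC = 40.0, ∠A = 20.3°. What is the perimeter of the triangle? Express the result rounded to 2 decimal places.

perimeter ≈ 149.24

The third angle is ∠C = 180° − ∠B − ∠A = 137.80°.
Law of sines: BA = AC·sin C/sin B ≈ 72.037.
Law of sines: CB = AC·sin A/sin B ≈ 37.206.
Semiperimeter s = (72.037+40+37.206)/2 = 74.621.
Perimeter = 72.037 + 40 + 37.206 = 149.24.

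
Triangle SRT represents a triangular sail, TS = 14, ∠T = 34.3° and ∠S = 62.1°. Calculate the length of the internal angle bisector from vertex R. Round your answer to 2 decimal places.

The third angle is ∠R = 180° − ∠T − ∠S = 83.60°.
Law of sines: RT = TS·sin S/sin R ≈ 12.45.
Law of sines: SR = TS·sin T/sin R ≈ 7.9388.
The bisector from R has length 2·SR·RT·cos(∠R/2)/(SR+RT) ≈ 7.2277.

t_R ≈ 7.23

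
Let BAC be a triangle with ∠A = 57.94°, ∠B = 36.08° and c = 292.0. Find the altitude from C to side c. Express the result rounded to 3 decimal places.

h_C ≈ 146.097

The third angle is ∠C = 180° − ∠B − ∠A = 85.98°.
Law of sines: b = c·sin B/sin C ≈ 172.39.
Law of sines: a = c·sin A/sin C ≈ 248.08.
Area = ½·c·b·sin A ≈ 21330.
The altitude from C has length 2·area/c ≈ 146.1.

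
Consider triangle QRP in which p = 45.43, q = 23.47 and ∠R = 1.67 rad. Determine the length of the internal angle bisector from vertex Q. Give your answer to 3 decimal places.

47.730

By the law of cosines, r² = p² + q² − 2·p·q·cos R = 2825.9, so r ≈ 53.159.
Law of cosines again: cos Q = (r² + p² − q²)/(2·r·p) ≈ 0.89833, so ∠Q ≈ 0.455 rad.
The bisector from Q has length 2·r·p·cos(∠Q/2)/(r+p) ≈ 47.73.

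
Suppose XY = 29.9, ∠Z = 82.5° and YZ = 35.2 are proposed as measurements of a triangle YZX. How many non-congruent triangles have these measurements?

YZ·sin Z = 35.2·sin(82.5°) ≈ 34.9.
Since XY = 29.9 < 34.9 = YZ sin Z, no triangle exists.

0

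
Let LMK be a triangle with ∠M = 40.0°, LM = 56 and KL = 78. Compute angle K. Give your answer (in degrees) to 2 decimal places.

Law of sines: sin K = LM·sin M/KL ≈ 0.46149.
Since KL ≥ LM, only the acute value applies: ∠K ≈ 27.48°.
Then ∠L = 180° − ∠M − ∠K ≈ 112.52°.

∠K ≈ 27.48°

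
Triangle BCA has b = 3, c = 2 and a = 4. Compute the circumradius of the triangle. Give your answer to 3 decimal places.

By the law of cosines, cos B = (c² + a² − b²) / (2·c·a) ≈ 0.68750, so ∠B ≈ 46.57°.
Circumradius = b/(2 sin B) ≈ 2.0656.

R ≈ 2.066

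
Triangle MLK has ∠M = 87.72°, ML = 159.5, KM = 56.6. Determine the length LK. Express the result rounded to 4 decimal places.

167.1093

By the law of cosines, LK² = KM² + ML² − 2·KM·ML·cos M = 27926, so LK ≈ 167.11.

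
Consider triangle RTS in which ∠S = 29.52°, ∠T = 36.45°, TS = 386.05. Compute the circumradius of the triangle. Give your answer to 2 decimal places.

211.34

The third angle is ∠R = 180° − ∠T − ∠S = 114.03°.
Law of sines: SR = TS·sin T/sin R ≈ 251.12.
Law of sines: RT = TS·sin S/sin R ≈ 208.27.
Circumradius = TS/(2 sin R) ≈ 211.34.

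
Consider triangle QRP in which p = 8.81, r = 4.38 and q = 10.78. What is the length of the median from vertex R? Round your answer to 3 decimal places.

m_R ≈ 9.598

Median from R: ½√(2·p² + 2·q² − r²) ≈ 9.5977.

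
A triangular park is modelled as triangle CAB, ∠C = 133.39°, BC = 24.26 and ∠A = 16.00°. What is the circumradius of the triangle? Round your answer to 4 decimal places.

The third angle is ∠B = 180° − ∠C − ∠A = 30.61°.
Law of sines: AB = BC·sin C/sin A ≈ 63.959.
Law of sines: CA = BC·sin B/sin A ≈ 44.816.
Circumradius = BC/(2 sin A) ≈ 44.007.

R ≈ 44.0071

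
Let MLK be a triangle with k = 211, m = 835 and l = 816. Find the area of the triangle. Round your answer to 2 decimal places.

Semiperimeter s = (835 + 816 + 211)/2 = 931.
Heron's formula: area = √(931·96·115·720) ≈ 86025.

area ≈ 86025.19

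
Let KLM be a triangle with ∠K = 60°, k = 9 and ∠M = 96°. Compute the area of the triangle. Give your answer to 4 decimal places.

18.9170

The third angle is ∠L = 180° − ∠M − ∠K = 24.00°.
Law of sines: l = k·sin L/sin K ≈ 4.2269.
Law of sines: m = k·sin M/sin K ≈ 10.335.
Area = ½·k·l·sin M ≈ 18.917.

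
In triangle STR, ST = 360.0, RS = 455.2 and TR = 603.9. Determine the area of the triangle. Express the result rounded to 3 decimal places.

area ≈ 81638.831

Semiperimeter s = (603.9 + 455.2 + 360)/2 = 709.55.
Heron's formula: area = √(709.55·105.65·254.35·349.55) ≈ 81639.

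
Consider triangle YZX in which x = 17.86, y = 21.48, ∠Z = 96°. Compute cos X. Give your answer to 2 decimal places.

By the law of cosines, z² = x² + y² − 2·x·y·cos Z = 860.57, so z ≈ 29.335.
Law of cosines again: cos X = (y² + z² − x²)/(2·y·z) ≈ 0.79586, so ∠X ≈ 37.26°.

0.80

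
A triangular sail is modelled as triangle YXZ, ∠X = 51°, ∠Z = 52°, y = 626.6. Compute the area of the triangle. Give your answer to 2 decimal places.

123384.78

The third angle is ∠Y = 180° − ∠X − ∠Z = 77.00°.
Law of sines: x = y·sin X/sin Y ≈ 499.77.
Law of sines: z = y·sin Z/sin Y ≈ 506.76.
Area = ½·y·x·sin Z ≈ 1.2338e+05.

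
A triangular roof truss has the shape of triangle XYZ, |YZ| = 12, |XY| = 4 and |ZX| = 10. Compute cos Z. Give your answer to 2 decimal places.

By the law of cosines, cos Z = (|YZ|² + |ZX|² − |XY|²) / (2·|YZ|·|ZX|) ≈ 0.95000, so ∠Z ≈ 18.19°.

0.95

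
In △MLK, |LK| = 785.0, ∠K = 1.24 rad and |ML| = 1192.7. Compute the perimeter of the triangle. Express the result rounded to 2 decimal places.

Law of sines: sin M = |LK|·sin K/|ML| ≈ 0.62249.
Since |ML| ≥ |LK|, only the acute value applies: ∠M ≈ 0.672 rad.
Then ∠L = π − ∠K − ∠M ≈ 1.230 rad.
Law of sines gives |KM| = |ML|·sin L/sin K ≈ 1188.4.
Semiperimeter s = (785+1188.4+1192.7)/2 = 1583.1.
Perimeter = 785 + 1188.4 + 1192.7 = 3166.1.

3166.11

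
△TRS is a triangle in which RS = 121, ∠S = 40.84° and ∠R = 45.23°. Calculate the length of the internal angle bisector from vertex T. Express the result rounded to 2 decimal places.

The third angle is ∠T = 180° − ∠R − ∠S = 93.93°.
Law of sines: ST = RS·sin R/sin T ≈ 86.105.
Law of sines: TR = RS·sin S/sin T ≈ 79.314.
The bisector from T has length 2·ST·TR·cos(∠T/2)/(ST+TR) ≈ 56.35.

56.35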